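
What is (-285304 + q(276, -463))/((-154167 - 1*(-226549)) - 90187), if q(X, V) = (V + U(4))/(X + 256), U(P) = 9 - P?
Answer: 25297031/1578710 ≈ 16.024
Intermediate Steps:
q(X, V) = (5 + V)/(256 + X) (q(X, V) = (V + (9 - 1*4))/(X + 256) = (V + (9 - 4))/(256 + X) = (V + 5)/(256 + X) = (5 + V)/(256 + X))
(-285304 + q(276, -463))/((-154167 - 1*(-226549)) - 90187) = (-285304 + (5 - 463)/(256 + 276))/((-154167 - 1*(-226549)) - 90187) = (-285304 - 458/532)/((-154167 + 226549) - 90187) = (-285304 + (1/532)*(-458))/(72382 - 90187) = (-285304 - 229/266)/(-17805) = -75891093/266*(-1/17805) = 25297031/1578710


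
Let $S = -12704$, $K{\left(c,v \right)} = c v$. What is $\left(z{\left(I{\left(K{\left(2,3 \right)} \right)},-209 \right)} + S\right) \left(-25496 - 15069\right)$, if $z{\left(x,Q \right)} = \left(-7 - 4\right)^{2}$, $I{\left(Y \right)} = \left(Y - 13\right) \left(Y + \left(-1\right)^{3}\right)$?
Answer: $510429395$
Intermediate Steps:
$I{\left(Y \right)} = \left(-1 + Y\right) \left(-13 + Y\right)$ ($I{\left(Y \right)} = \left(-13 + Y\right) \left(Y - 1\right) = \left(-13 + Y\right) \left(-1 + Y\right) = \left(-1 + Y\right) \left(-13 + Y\right)$)
$z{\left(x,Q \right)} = 121$ ($z{\left(x,Q \right)} = \left(-11\right)^{2} = 121$)
$\left(z{\left(I{\left(K{\left(2,3 \right)} \right)},-209 \right)} + S\right) \left(-25496 - 15069\right) = \left(121 - 12704\right) \left(-25496 - 15069\right) = \left(-12583\right) \left(-40565\right) = 510429395$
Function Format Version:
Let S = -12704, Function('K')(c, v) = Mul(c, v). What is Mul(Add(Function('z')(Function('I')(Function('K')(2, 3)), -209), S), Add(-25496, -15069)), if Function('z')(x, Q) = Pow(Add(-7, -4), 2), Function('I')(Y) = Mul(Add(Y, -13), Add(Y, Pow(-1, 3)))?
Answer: 510429395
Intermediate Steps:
Function('I')(Y) = Mul(Add(-1, Y), Add(-13, Y)) (Function('I')(Y) = Mul(Add(-13, Y), Add(Y, -1)) = Mul(Add(-13, Y), Add(-1, Y)) = Mul(Add(-1, Y), Add(-13, Y)))
Function('z')(x, Q) = 121 (Function('z')(x, Q) = Pow(-11, 2) = 121)
Mul(Add(Function('z')(Function('I')(Function('K')(2, 3)), -209), S), Add(-25496, -15069)) = Mul(Add(121, -12704), Add(-25496, -15069)) = Mul(-12583, -40565) = 510429395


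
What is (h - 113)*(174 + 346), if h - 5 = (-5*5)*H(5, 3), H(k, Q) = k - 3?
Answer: -82160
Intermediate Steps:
H(k, Q) = -3 + k
h = -45 (h = 5 + (-5*5)*(-3 + 5) = 5 - 25*2 = 5 - 50 = -45)
(h - 113)*(174 + 346) = (-45 - 113)*(174 + 346) = -158*520 = -82160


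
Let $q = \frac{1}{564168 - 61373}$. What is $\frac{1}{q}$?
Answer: $502795$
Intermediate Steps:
$q = \frac{1}{502795} \approx 1.9889 \cdot 10^{-6}$
$\frac{1}{q} = \frac{1}{\frac{1}{502795}} = 502795$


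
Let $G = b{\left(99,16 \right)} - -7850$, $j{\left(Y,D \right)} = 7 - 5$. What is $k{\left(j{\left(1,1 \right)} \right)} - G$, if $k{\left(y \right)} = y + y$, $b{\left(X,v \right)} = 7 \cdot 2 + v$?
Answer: $-7876$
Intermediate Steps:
$j{\left(Y,D \right)} = 2$ ($j{\left(Y,D \right)} = 7 - 5 = 2$)
$b{\left(X,v \right)} = 14 + v$
$k{\left(y \right)} = 2 y$
$G = 7880$ ($G = \left(14 + 16\right) - -7850 = 30 + 7850 = 7880$)
$k{\left(j{\left(1,1 \right)} \right)} - G = 2 \cdot 2 - 7880 = 4 - 7880 = -7876$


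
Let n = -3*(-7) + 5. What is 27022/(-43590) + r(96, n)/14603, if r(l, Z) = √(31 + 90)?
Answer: -197061388/318272385 ≈ -0.61916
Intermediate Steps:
n = 26 (n = 21 + 5 = 26)
r(l, Z) = 11 (r(l, Z) = √121 = 11)
27022/(-43590) + r(96, n)/14603 = 27022/(-43590) + 11/14603 = 27022*(-1/43590) + 11*(1/14603) = -13511/21795 + 11/14603 = -197061388/318272385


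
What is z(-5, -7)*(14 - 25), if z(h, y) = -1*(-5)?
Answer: -55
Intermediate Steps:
z(h, y) = 5
z(-5, -7)*(14 - 25) = 5*(14 - 25) = 5*(-11) = -55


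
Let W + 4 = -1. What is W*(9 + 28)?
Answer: -185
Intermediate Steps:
W = -5 (W = -4 - 1 = -5)
W*(9 + 28) = -5*(9 + 28) = -5*37 = -185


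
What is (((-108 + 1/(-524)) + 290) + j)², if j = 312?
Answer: 67005911025/274576 ≈ 2.4403e+5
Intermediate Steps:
(((-108 + 1/(-524)) + 290) + j)² = (((-108 + 1/(-524)) + 290) + 312)² = (((-108 - 1/524) + 290) + 312)² = ((-56593/524 + 290) + 312)² = (95367/524 + 312)² = (258855/524)² = 67005911025/274576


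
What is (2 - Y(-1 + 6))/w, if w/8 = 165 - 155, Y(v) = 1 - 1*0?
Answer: 1/80 ≈ 0.012500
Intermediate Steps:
Y(v) = 1 (Y(v) = 1 + 0 = 1)
w = 80 (w = 8*(165 - 155) = 8*10 = 80)
(2 - Y(-1 + 6))/w = (2 - 1*1)/80 = (2 - 1)*(1/80) = 1*(1/80) = 1/80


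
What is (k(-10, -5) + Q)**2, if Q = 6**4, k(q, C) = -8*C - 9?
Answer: 1760929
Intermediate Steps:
k(q, C) = -9 - 8*C
Q = 1296
(k(-10, -5) + Q)**2 = ((-9 - 8*(-5)) + 1296)**2 = ((-9 + 40) + 1296)**2 = (31 + 1296)**2 = 1327**2 = 1760929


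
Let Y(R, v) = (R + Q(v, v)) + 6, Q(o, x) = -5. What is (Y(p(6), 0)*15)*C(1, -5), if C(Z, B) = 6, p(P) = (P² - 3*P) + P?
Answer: 2250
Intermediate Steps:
p(P) = P² - 2*P
Y(R, v) = 1 + R (Y(R, v) = (R - 5) + 6 = (-5 + R) + 6 = 1 + R)
(Y(p(6), 0)*15)*C(1, -5) = ((1 + 6*(-2 + 6))*15)*6 = ((1 + 6*4)*15)*6 = ((1 + 24)*15)*6 = (25*15)*6 = 375*6 = 2250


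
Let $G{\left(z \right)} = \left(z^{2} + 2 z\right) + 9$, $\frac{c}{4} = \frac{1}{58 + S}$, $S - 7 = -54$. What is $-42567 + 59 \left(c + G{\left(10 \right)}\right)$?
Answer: $- \frac{384280}{11} \approx -34935.0$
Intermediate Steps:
$S = -47$ ($S = 7 - 54 = -47$)
$c = \frac{4}{11}$ ($c = \frac{4}{58 - 47} = \frac{4}{11} \approx 0.36364$)
$G{\left(z \right)} = 9 + z^{2} + 2 z$
$-42567 + 59 \left(c + G{\left(10 \right)}\right) = -42567 + 59 \left(\frac{4}{11} + \left(9 + 10^{2} + 2 \cdot 10\right)\right) = -42567 + 59 \left(\frac{4}{11} + \left(9 + 100 + 20\right)\right) = -42567 + 59 \left(\frac{4}{11} + 129\right) = -42567 + 59 \cdot \frac{1423}{11} = -42567 + \frac{83957}{11} = - \frac{384280}{11}$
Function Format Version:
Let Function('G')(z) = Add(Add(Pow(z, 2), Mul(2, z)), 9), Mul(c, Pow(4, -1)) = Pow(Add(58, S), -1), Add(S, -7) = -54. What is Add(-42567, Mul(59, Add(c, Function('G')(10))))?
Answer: Rational(-384280, 11) ≈ -34935.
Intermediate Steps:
S = -47 (S = Add(7, -54) = -47)
c = Rational(4, 11) (c = Mul(4, Pow(Add(58, -47), -1)) = Mul(4, Pow(11, -1)) = Mul(4, Rational(1, 11)) = Rational(4, 11) ≈ 0.36364)
Function('G')(z) = Add(9, Pow(z, 2), Mul(2, z))
Add(-42567, Mul(59, Add(c, Function('G')(10)))) = Add(-42567, Mul(59, Add(Rational(4, 11), Add(9, Pow(10, 2), Mul(2, 10))))) = Add(-42567, Mul(59, Add(Rational(4, 11), Add(9, 100, 20)))) = Add(-42567, Mul(59, Add(Rational(4, 11), 129))) = Add(-42567, Mul(59, Rational(1423, 11))) = Add(-42567, Rational(83957, 11)) = Rational(-384280, 11)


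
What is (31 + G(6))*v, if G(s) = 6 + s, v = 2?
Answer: 86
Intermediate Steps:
(31 + G(6))*v = (31 + (6 + 6))*2 = (31 + 12)*2 = 43*2 = 86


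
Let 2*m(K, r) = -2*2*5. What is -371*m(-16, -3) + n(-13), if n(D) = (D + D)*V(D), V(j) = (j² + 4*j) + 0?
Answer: 668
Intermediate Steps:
V(j) = j² + 4*j
m(K, r) = -10 (m(K, r) = (-2*2*5)/2 = (-4*5)/2 = (½)*(-20) = -10)
n(D) = 2*D²*(4 + D) (n(D) = (D + D)*(D*(4 + D)) = (2*D)*(D*(4 + D)) = 2*D²*(4 + D))
-371*m(-16, -3) + n(-13) = -371*(-10) + 2*(-13)²*(4 - 13) = 3710 + 2*169*(-9) = 3710 - 3042 = 668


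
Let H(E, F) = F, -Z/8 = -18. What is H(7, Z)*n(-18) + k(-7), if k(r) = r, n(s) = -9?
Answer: -1303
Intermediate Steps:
Z = 144 (Z = -8*(-18) = 144)
H(7, Z)*n(-18) + k(-7) = 144*(-9) - 7 = -1296 - 7 = -1303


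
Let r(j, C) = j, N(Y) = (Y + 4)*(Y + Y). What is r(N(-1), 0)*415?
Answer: -2490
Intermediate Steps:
N(Y) = 2*Y*(4 + Y) (N(Y) = (4 + Y)*(2*Y) = 2*Y*(4 + Y))
r(N(-1), 0)*415 = (2*(-1)*(4 - 1))*415 = (2*(-1)*3)*415 = -6*415 = -2490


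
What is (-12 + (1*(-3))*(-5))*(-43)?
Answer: -129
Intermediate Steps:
(-12 + (1*(-3))*(-5))*(-43) = (-12 - 3*(-5))*(-43) = (-12 + 15)*(-43) = 3*(-43) = -129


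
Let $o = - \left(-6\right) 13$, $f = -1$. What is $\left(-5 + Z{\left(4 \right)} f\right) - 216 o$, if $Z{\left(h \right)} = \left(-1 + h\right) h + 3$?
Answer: $-16868$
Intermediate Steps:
$Z{\left(h \right)} = 3 + h \left(-1 + h\right)$ ($Z{\left(h \right)} = h \left(-1 + h\right) + 3 = 3 + h \left(-1 + h\right)$)
$o = 78$ ($o = \left(-1\right) \left(-78\right) = 78$)
$\left(-5 + Z{\left(4 \right)} f\right) - 216 o = \left(-5 + \left(3 + 4^{2} - 4\right) \left(-1\right)\right) - 16848 = \left(-5 + \left(3 + 16 - 4\right) \left(-1\right)\right) - 16848 = \left(-5 + 15 \left(-1\right)\right) - 16848 = \left(-5 - 15\right) - 16848 = -20 - 16848 = -16868$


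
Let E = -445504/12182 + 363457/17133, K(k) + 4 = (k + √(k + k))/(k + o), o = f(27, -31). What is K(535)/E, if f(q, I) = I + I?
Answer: 141612588771/758026691917 - 104357103*√1070/758026691917 ≈ 0.18231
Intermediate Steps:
f(q, I) = 2*I
o = -62 (o = 2*(-31) = -62)
K(k) = -4 + (k + √2*√k)/(-62 + k) (K(k) = -4 + (k + √(k + k))/(k - 62) = -4 + (k + √(2*k))/(-62 + k) = -4 + (k + √2*√k)/(-62 + k))
E = -1602593429/104357103 (E = -445504*1/12182 + 363457*(1/17133) = -222752/6091 + 363457/17133 = -1602593429/104357103 ≈ -15.357)
K(535)/E = ((248 - 3*535 + √2*√535)/(-62 + 535))/(-1602593429/104357103) = ((248 - 1605 + √1070)/473)*(-104357103/1602593429) = ((-1357 + √1070)/473)*(-104357103/1602593429) = (-1357/473 + √1070/473)*(-104357103/1602593429) = 141612588771/758026691917 - 104357103*√1070/758026691917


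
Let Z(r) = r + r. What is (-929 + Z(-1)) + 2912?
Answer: 1981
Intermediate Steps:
Z(r) = 2*r
(-929 + Z(-1)) + 2912 = (-929 + 2*(-1)) + 2912 = (-929 - 2) + 2912 = -931 + 2912 = 1981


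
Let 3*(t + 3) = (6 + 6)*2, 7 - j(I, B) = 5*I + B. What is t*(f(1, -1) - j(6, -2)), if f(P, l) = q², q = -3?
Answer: 150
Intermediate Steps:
j(I, B) = 7 - B - 5*I (j(I, B) = 7 - (5*I + B) = 7 - (B + 5*I) = 7 + (-B - 5*I) = 7 - B - 5*I)
t = 5 (t = -3 + ((6 + 6)*2)/3 = -3 + (12*2)/3 = -3 + (⅓)*24 = -3 + 8 = 5)
f(P, l) = 9 (f(P, l) = (-3)² = 9)
t*(f(1, -1) - j(6, -2)) = 5*(9 - (7 - 1*(-2) - 5*6)) = 5*(9 - (7 + 2 - 30)) = 5*(9 - 1*(-21)) = 5*(9 + 21) = 5*30 = 150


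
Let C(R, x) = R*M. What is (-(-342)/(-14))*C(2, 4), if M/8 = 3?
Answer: -8208/7 ≈ -1172.6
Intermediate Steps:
M = 24 (M = 8*3 = 24)
C(R, x) = 24*R (C(R, x) = R*24 = 24*R)
(-(-342)/(-14))*C(2, 4) = (-(-342)/(-14))*(24*2) = -(-342)*(-1)/14*48 = -38*9/14*48 = -171/7*48 = -8208/7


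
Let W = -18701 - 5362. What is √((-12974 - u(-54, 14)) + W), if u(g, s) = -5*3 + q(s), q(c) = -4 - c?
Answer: 58*I*√11 ≈ 192.36*I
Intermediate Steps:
u(g, s) = -19 - s (u(g, s) = -5*3 + (-4 - s) = -15 + (-4 - s) = -19 - s)
W = -24063
√((-12974 - u(-54, 14)) + W) = √((-12974 - (-19 - 1*14)) - 24063) = √((-12974 - (-19 - 14)) - 24063) = √((-12974 - 1*(-33)) - 24063) = √((-12974 + 33) - 24063) = √(-12941 - 24063) = √(-37004) = 58*I*√11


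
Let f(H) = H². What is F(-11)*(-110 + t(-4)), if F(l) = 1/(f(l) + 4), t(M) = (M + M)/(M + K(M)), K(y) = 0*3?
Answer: -108/125 ≈ -0.86400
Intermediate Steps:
K(y) = 0
t(M) = 2 (t(M) = (M + M)/(M + 0) = (2*M)/M = 2)
F(l) = 1/(4 + l²) (F(l) = 1/(l² + 4) = 1/(4 + l²))
F(-11)*(-110 + t(-4)) = (-110 + 2)/(4 + (-11)²) = -108/(4 + 121) = -108/125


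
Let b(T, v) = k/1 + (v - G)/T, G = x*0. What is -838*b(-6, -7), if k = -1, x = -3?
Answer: -419/3 ≈ -139.67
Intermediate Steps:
G = 0 (G = -3*0 = 0)
b(T, v) = -1 + v/T (b(T, v) = -1/1 + (v - 1*0)/T = -1*1 + (v + 0)/T = -1 + v/T)
-838*b(-6, -7) = -838*(-7 - 1*(-6))/(-6) = -(-419)*(-7 + 6)/3 = -(-419)*(-1)/3 = -838*⅙ = -419/3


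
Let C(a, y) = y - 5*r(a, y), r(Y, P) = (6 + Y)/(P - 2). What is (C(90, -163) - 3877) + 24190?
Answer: 221682/11 ≈ 20153.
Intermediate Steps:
r(Y, P) = (6 + Y)/(-2 + P)
C(a, y) = y - 5*(6 + a)/(-2 + y)
(C(90, -163) - 3877) + 24190 = ((-30 - 5*90 - 163*(-2 - 163))/(-2 - 163) - 3877) + 24190 = ((-30 - 450 - 163*(-165))/(-165) - 3877) + 24190 = (-(-30 - 450 + 26895)/165 - 3877) + 24190 = (-1/165*26415 - 3877) + 24190 = (-1761/11 - 3877) + 24190 = -44408/11 + 24190 = 221682/11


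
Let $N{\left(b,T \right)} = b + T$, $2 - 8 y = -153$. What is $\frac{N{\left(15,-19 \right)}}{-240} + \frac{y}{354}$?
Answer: $\frac{337}{4720} \approx 0.071398$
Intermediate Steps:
$y = \frac{155}{8}$ ($y = \frac{1}{4} - - \frac{153}{8} = \frac{1}{4} + \frac{153}{8} = \frac{155}{8} \approx 19.375$)
$N{\left(b,T \right)} = T + b$
$\frac{N{\left(15,-19 \right)}}{-240} + \frac{y}{354} = \frac{-19 + 15}{-240} + \frac{155}{8 \cdot 354} = \left(-4\right) \left(- \frac{1}{240}\right) + \frac{155}{8} \cdot \frac{1}{354} = \frac{1}{60} + \frac{155}{2832} = \frac{337}{4720}$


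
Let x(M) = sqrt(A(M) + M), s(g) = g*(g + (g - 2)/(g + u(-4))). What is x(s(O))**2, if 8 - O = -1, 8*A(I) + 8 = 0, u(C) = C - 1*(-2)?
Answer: 89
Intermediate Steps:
u(C) = 2 + C (u(C) = C + 2 = 2 + C)
A(I) = -1 (A(I) = -1 + (1/8)*0 = -1 + 0 = -1)
O = 9 (O = 8 - 1*(-1) = 8 + 1 = 9)
s(g) = g*(1 + g) (s(g) = g*(g + (g - 2)/(g + (2 - 4))) = g*(g + (-2 + g)/(g - 2)) = g*(g + (-2 + g)/(-2 + g)) = g*(g + 1) = g*(1 + g))
x(M) = sqrt(-1 + M)
x(s(O))**2 = (sqrt(-1 + 9*(1 + 9)))**2 = (sqrt(-1 + 9*10))**2 = (sqrt(-1 + 90))**2 = (sqrt(89))**2 = 89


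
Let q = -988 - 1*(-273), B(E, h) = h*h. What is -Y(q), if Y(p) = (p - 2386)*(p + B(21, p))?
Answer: 1583091510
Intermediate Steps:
B(E, h) = h**2
q = -715 (q = -988 + 273 = -715)
Y(p) = (-2386 + p)*(p + p**2) (Y(p) = (p - 2386)*(p + p**2) = (-2386 + p)*(p + p**2))
-Y(q) = -(-715)*(-2386 + (-715)**2 - 2385*(-715)) = -(-715)*(-2386 + 511225 + 1705275) = -(-715)*2214114 = -1*(-1583091510) = 1583091510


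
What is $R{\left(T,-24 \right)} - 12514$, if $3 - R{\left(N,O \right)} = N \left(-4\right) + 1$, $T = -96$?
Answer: $-12896$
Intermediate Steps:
$R{\left(N,O \right)} = 2 + 4 N$ ($R{\left(N,O \right)} = 3 - \left(N \left(-4\right) + 1\right) = 3 - \left(- 4 N + 1\right) = 3 - \left(1 - 4 N\right) = 3 + \left(-1 + 4 N\right) = 2 + 4 N$)
$R{\left(T,-24 \right)} - 12514 = \left(2 + 4 \left(-96\right)\right) - 12514 = \left(2 - 384\right) - 12514 = -382 - 12514 = -12896$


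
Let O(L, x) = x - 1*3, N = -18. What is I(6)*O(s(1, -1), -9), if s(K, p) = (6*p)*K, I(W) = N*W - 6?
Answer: 1368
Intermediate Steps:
I(W) = -6 - 18*W (I(W) = -18*W - 6 = -6 - 18*W)
s(K, p) = 6*K*p
O(L, x) = -3 + x (O(L, x) = x - 3 = -3 + x)
I(6)*O(s(1, -1), -9) = (-6 - 18*6)*(-3 - 9) = (-6 - 108)*(-12) = -114*(-12) = 1368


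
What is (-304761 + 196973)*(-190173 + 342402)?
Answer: -16408459452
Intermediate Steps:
(-304761 + 196973)*(-190173 + 342402) = -107788*152229 = -16408459452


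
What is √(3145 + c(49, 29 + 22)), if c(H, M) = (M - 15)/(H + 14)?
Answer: √154133/7 ≈ 56.085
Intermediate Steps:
c(H, M) = (-15 + M)/(14 + H)
√(3145 + c(49, 29 + 22)) = √(3145 + (-15 + (29 + 22))/(14 + 49)) = √(3145 + (-15 + 51)/63) = √(3145 + (1/63)*36) = √(3145 + 4/7) = √(22019/7) = √154133/7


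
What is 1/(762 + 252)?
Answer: 1/1014 ≈ 0.00098619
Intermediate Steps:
1/(762 + 252) = 1/1014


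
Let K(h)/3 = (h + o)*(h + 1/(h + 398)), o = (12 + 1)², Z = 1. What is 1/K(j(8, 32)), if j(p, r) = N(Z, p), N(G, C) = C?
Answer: 406/1725219 ≈ 0.00023533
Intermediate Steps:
j(p, r) = p
o = 169 (o = 13² = 169)
K(h) = 3*(169 + h)*(h + 1/(398 + h)) (K(h) = 3*((h + 169)*(h + 1/(h + 398))) = 3*((169 + h)*(h + 1/(398 + h))) = 3*(169 + h)*(h + 1/(398 + h)))
1/K(j(8, 32)) = 1/(3*(169 + 8³ + 567*8² + 67263*8)/(398 + 8)) = 1/(3*(169 + 512 + 567*64 + 538104)/406) = 1/(3*(1/406)*(169 + 512 + 36288 + 538104)) = 1/(3*(1/406)*575073) = 1/(1725219/406) = 406/1725219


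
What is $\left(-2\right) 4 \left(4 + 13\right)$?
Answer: $-136$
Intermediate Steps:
$\left(-2\right) 4 \left(4 + 13\right) = \left(-8\right) 17 = -136$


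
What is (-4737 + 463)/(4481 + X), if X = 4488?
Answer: -4274/8969 ≈ -0.47653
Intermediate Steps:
(-4737 + 463)/(4481 + X) = (-4737 + 463)/(4481 + 4488) = -4274/8969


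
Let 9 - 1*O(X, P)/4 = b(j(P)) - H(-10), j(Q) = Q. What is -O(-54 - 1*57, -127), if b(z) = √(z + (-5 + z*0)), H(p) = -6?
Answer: -12 + 8*I*√33 ≈ -12.0 + 45.956*I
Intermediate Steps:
b(z) = √(-5 + z) (b(z) = √(z + (-5 + 0)) = √(z - 5) = √(-5 + z))
O(X, P) = 12 - 4*√(-5 + P) (O(X, P) = 36 - 4*(√(-5 + P) - 1*(-6)) = 36 - 4*(√(-5 + P) + 6) = 36 - 4*(6 + √(-5 + P)) = 36 + (-24 - 4*√(-5 + P)) = 12 - 4*√(-5 + P))
-O(-54 - 1*57, -127) = -(12 - 4*√(-5 - 127)) = -(12 - 8*I*√33) = -12 + 8*I*√33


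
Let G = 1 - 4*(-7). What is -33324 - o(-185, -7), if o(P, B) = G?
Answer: -33353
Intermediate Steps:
G = 29 (G = 1 + 28 = 29)
o(P, B) = 29
-33324 - o(-185, -7) = -33324 - 1*29 = -33324 - 29 = -33353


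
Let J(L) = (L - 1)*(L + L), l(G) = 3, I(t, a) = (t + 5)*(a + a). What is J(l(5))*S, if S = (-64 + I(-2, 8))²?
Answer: 3072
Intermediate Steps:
I(t, a) = 2*a*(5 + t) (I(t, a) = (5 + t)*(2*a) = 2*a*(5 + t))
J(L) = 2*L*(-1 + L) (J(L) = (-1 + L)*(2*L) = 2*L*(-1 + L))
S = 256 (S = (-64 + 2*8*(5 - 2))² = (-64 + 2*8*3)² = (-64 + 48)² = (-16)² = 256)
J(l(5))*S = (2*3*(-1 + 3))*256 = (2*3*2)*256 = 12*256 = 3072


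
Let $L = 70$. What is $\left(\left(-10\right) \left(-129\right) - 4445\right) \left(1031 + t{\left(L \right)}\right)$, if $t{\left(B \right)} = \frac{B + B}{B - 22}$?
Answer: $- \frac{39144085}{12} \approx -3.262 \cdot 10^{6}$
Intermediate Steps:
$t{\left(B \right)} = \frac{2 B}{-22 + B}$
$\left(\left(-10\right) \left(-129\right) - 4445\right) \left(1031 + t{\left(L \right)}\right) = \left(\left(-10\right) \left(-129\right) - 4445\right) \left(1031 + 2 \cdot 70 \frac{1}{-22 + 70}\right) = \left(1290 - 4445\right) \left(1031 + 2 \cdot 70 \cdot \frac{1}{48}\right) = - 3155 \left(1031 + 2 \cdot 70 \cdot \frac{1}{48}\right) = - 3155 \left(1031 + \frac{35}{12}\right) = \left(-3155\right) \frac{12407}{12} = - \frac{39144085}{12}$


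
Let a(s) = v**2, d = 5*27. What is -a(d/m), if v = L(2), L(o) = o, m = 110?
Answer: -4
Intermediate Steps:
v = 2
d = 135
a(s) = 4 (a(s) = 2**2 = 4)
-a(d/m) = -1*4 = -4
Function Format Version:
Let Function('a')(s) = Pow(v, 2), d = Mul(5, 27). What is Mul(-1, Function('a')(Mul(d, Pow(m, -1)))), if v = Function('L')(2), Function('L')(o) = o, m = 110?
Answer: -4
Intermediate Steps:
v = 2
d = 135
Function('a')(s) = 4 (Function('a')(s) = Pow(2, 2) = 4)
Mul(-1, Function('a')(Mul(d, Pow(m, -1)))) = Mul(-1, 4) = -4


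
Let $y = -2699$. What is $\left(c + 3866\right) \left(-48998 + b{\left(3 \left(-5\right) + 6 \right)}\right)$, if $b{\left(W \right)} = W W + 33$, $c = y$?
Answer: $-57047628$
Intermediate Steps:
$c = -2699$
$b{\left(W \right)} = 33 + W^{2}$ ($b{\left(W \right)} = W^{2} + 33 = 33 + W^{2}$)
$\left(c + 3866\right) \left(-48998 + b{\left(3 \left(-5\right) + 6 \right)}\right) = \left(-2699 + 3866\right) \left(-48998 + \left(33 + \left(3 \left(-5\right) + 6\right)^{2}\right)\right) = 1167 \left(-48998 + \left(33 + \left(-15 + 6\right)^{2}\right)\right) = 1167 \left(-48998 + \left(33 + \left(-9\right)^{2}\right)\right) = 1167 \left(-48998 + \left(33 + 81\right)\right) = 1167 \left(-48998 + 114\right) = 1167 \left(-48884\right) = -57047628$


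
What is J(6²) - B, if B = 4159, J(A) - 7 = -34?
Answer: -4186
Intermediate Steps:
J(A) = -27 (J(A) = 7 - 34 = -27)
J(6²) - B = -27 - 1*4159 = -27 - 4159 = -4186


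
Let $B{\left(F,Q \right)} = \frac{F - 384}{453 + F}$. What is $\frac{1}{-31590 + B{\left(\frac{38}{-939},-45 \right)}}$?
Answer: $- \frac{425329}{13436503724} \approx -3.1655 \cdot 10^{-5}$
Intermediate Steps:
$B{\left(F,Q \right)} = \frac{-384 + F}{453 + F}$
$\frac{1}{-31590 + B{\left(\frac{38}{-939},-45 \right)}} = \frac{1}{-31590 + \frac{-384 + \frac{38}{-939}}{453 + \frac{38}{-939}}} = \frac{1}{-31590 + \frac{-384 + 38 \left(- \frac{1}{939}\right)}{453 + 38 \left(- \frac{1}{939}\right)}} = \frac{1}{-31590 + \frac{-384 - \frac{38}{939}}{453 - \frac{38}{939}}} = \frac{1}{-31590 + \frac{1}{\frac{425329}{939}} \left(- \frac{360614}{939}\right)} = \frac{1}{-31590 + \frac{939}{425329} \left(- \frac{360614}{939}\right)} = \frac{1}{-31590 - \frac{360614}{425329}} = \frac{1}{- \frac{13436503724}{425329}} = - \frac{425329}{13436503724}$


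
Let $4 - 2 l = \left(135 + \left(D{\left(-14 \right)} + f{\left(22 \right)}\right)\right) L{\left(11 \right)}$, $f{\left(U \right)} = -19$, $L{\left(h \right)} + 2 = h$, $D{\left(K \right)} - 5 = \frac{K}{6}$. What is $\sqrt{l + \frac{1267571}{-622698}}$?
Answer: $\frac{i \sqrt{207073803103086}}{622698} \approx 23.109 i$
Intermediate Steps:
$D{\left(K \right)} = 5 + \frac{K}{6}$
$L{\left(h \right)} = -2 + h$
$l = -532$ ($l = 2 - \frac{\left(135 + \left(\left(5 + \frac{1}{6} \left(-14\right)\right) - 19\right)\right) \left(-2 + 11\right)}{2} = 2 - \frac{\left(135 + \left(\left(5 - \frac{7}{3}\right) - 19\right)\right) 9}{2} = 2 - \frac{\left(135 + \left(\frac{8}{3} - 19\right)\right) 9}{2} = 2 - \frac{\left(135 - \frac{49}{3}\right) 9}{2} = 2 - \frac{\frac{356}{3} \cdot 9}{2} = 2 - 534 = -532$)
$\sqrt{l + \frac{1267571}{-622698}} = \sqrt{-532 + \frac{1267571}{-622698}} = \sqrt{-532 + 1267571 \left(- \frac{1}{622698}\right)} = \sqrt{-532 - \frac{1267571}{622698}} = \sqrt{- \frac{332542907}{622698}} = \frac{i \sqrt{207073803103086}}{622698}$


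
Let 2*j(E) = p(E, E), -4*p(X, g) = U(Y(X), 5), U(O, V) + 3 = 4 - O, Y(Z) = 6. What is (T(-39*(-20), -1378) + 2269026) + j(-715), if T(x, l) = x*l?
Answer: 9553493/8 ≈ 1.1942e+6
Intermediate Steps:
U(O, V) = 1 - O (U(O, V) = -3 + (4 - O) = 1 - O)
p(X, g) = 5/4 (p(X, g) = -(1 - 1*6)/4 = -(1 - 6)/4 = -¼*(-5) = 5/4)
j(E) = 5/8 (j(E) = (½)*(5/4) = 5/8)
T(x, l) = l*x
(T(-39*(-20), -1378) + 2269026) + j(-715) = (-(-53742)*(-20) + 2269026) + 5/8 = (-1378*780 + 2269026) + 5/8 = (-1074840 + 2269026) + 5/8 = 1194186 + 5/8 = 9553493/8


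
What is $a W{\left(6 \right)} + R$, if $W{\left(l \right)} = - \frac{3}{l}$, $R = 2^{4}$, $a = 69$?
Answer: $- \frac{37}{2} \approx -18.5$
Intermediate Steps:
$R = 16$
$a W{\left(6 \right)} + R = 69 \left(- \frac{3}{6}\right) + 16 = 69 \left(\left(-3\right) \frac{1}{6}\right) + 16 = 69 \left(- \frac{1}{2}\right) + 16 = - \frac{69}{2} + 16 = - \frac{37}{2}$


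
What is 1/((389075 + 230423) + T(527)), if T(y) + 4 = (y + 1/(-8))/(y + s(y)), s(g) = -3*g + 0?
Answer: 8432/5223569193 ≈ 1.6142e-6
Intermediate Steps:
s(g) = -3*g
T(y) = -4 - (-⅛ + y)/(2*y) (T(y) = -4 + (y + 1/(-8))/(y - 3*y) = -4 + (y - ⅛)/((-2*y)) = -4 + (-⅛ + y)*(-1/(2*y)) = -4 - (-⅛ + y)/(2*y))
1/((389075 + 230423) + T(527)) = 1/((389075 + 230423) + (1/16)*(1 - 72*527)/527) = 1/(619498 + (1/16)*(1/527)*(1 - 37944)) = 1/(619498 + (1/16)*(1/527)*(-37943)) = 1/(619498 - 37943/8432) = 1/(5223569193/8432) = 8432/5223569193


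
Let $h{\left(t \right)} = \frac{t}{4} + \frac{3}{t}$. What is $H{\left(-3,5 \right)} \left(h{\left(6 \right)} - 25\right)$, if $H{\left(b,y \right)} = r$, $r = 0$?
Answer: $0$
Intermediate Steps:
$h{\left(t \right)} = \frac{3}{t} + \frac{t}{4}$ ($h{\left(t \right)} = t \frac{1}{4} + \frac{3}{t} = \frac{t}{4} + \frac{3}{t} = \frac{3}{t} + \frac{t}{4}$)
$H{\left(b,y \right)} = 0$
$H{\left(-3,5 \right)} \left(h{\left(6 \right)} - 25\right) = 0 \left(\left(\frac{3}{6} + \frac{1}{4} \cdot 6\right) - 25\right) = 0 \left(\left(3 \cdot \frac{1}{6} + \frac{3}{2}\right) - 25\right) = 0 \left(\left(\frac{1}{2} + \frac{3}{2}\right) - 25\right) = 0 \left(2 - 25\right) = 0 \left(-23\right) = 0$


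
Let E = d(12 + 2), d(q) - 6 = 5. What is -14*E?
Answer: -154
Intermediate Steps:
d(q) = 11 (d(q) = 6 + 5 = 11)
E = 11
-14*E = -14*11 = -154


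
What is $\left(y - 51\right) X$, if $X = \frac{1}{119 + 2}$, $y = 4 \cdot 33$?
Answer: $\frac{81}{121} \approx 0.66942$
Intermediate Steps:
$y = 132$
$X = \frac{1}{121} \approx 0.0082645$
$\left(y - 51\right) X = \left(132 - 51\right) \frac{1}{121} = 81 \cdot \frac{1}{121} = \frac{81}{121}$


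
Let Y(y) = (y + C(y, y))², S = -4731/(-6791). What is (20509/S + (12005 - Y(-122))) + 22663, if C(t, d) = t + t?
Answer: -330454909/4731 ≈ -69849.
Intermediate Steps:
C(t, d) = 2*t
S = 4731/6791 (S = -4731*(-1/6791) = 4731/6791 ≈ 0.69666)
Y(y) = 9*y² (Y(y) = (y + 2*y)² = (3*y)² = 9*y²)
(20509/S + (12005 - Y(-122))) + 22663 = (20509/(4731/6791) + (12005 - 9*(-122)²)) + 22663 = (20509*(6791/4731) + (12005 - 9*14884)) + 22663 = (139276619/4731 + (12005 - 1*133956)) + 22663 = (139276619/4731 + (12005 - 133956)) + 22663 = (139276619/4731 - 121951) + 22663 = -437673562/4731 + 22663 = -330454909/4731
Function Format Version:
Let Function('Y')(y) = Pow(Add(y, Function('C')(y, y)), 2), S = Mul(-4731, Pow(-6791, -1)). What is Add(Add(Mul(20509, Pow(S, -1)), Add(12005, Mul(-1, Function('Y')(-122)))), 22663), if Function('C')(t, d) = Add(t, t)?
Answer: Rational(-330454909, 4731) ≈ -69849.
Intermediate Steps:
Function('C')(t, d) = Mul(2, t)
S = Rational(4731, 6791) (S = Mul(-4731, Rational(-1, 6791)) = Rational(4731, 6791) ≈ 0.69666)
Function('Y')(y) = Mul(9, Pow(y, 2)) (Function('Y')(y) = Pow(Add(y, Mul(2, y)), 2) = Pow(Mul(3, y), 2) = Mul(9, Pow(y, 2)))
Add(Add(Mul(20509, Pow(S, -1)), Add(12005, Mul(-1, Function('Y')(-122)))), 22663) = Add(Add(Mul(20509, Pow(Rational(4731, 6791), -1)), Add(12005, Mul(-1, Mul(9, Pow(-122, 2))))), 22663) = Add(Add(Mul(20509, Rational(6791, 4731)), Add(12005, Mul(-1, Mul(9, 14884)))), 22663) = Add(Add(Rational(139276619, 4731), Add(12005, Mul(-1, 133956))), 22663) = Add(Add(Rational(139276619, 4731), Add(12005, -133956)), 22663) = Add(Add(Rational(139276619, 4731), -121951), 22663) = Add(Rational(-437673562, 4731), 22663) = Rational(-330454909, 4731)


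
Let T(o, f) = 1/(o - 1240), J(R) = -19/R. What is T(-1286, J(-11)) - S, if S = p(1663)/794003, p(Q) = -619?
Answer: 769591/2005651578 ≈ 0.00038371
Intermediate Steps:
S = -619/794003 ≈ -0.00077959
T(o, f) = 1/(-1240 + o)
T(-1286, J(-11)) - S = 1/(-1240 - 1286) - 1*(-619/794003) = 1/(-2526) + 619/794003 = -1/2526 + 619/794003 = 769591/2005651578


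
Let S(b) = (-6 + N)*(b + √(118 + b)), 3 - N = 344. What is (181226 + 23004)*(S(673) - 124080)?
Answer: -73034894530 - 70867810*√791 ≈ -7.5028e+10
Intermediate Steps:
N = -341 (N = 3 - 1*344 = 3 - 344 = -341)
S(b) = -347*b - 347*√(118 + b) (S(b) = (-6 - 341)*(b + √(118 + b)) = -347*(b + √(118 + b)) = -347*b - 347*√(118 + b))
(181226 + 23004)*(S(673) - 124080) = (181226 + 23004)*((-347*673 - 347*√(118 + 673)) - 124080) = 204230*((-233531 - 347*√791) - 124080) = 204230*(-357611 - 347*√791) = -73034894530 - 70867810*√791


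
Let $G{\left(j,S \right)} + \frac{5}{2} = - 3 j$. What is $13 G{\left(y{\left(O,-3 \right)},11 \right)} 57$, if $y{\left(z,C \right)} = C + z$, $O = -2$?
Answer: $\frac{18525}{2} \approx 9262.5$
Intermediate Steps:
$G{\left(j,S \right)} = - \frac{5}{2} - 3 j$
$13 G{\left(y{\left(O,-3 \right)},11 \right)} 57 = 13 \left(- \frac{5}{2} - 3 \left(-3 - 2\right)\right) 57 = 13 \left(- \frac{5}{2} - -15\right) 57 = 13 \left(- \frac{5}{2} + 15\right) 57 = 13 \cdot \frac{25}{2} \cdot 57 = \frac{325}{2} \cdot 57 = \frac{18525}{2}$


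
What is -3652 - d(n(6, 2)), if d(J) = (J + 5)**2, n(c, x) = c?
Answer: -3773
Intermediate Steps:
d(J) = (5 + J)**2
-3652 - d(n(6, 2)) = -3652 - (5 + 6)**2 = -3652 - 1*11**2 = -3652 - 1*121 = -3652 - 121 = -3773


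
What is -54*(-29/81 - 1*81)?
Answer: 13180/3 ≈ 4393.3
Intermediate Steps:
-54*(-29/81 - 1*81) = -54*(-29*1/81 - 81) = -54*(-29/81 - 81) = -54*(-6590/81) = 13180/3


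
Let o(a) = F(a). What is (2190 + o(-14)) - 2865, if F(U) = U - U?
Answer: -675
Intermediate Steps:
F(U) = 0
o(a) = 0
(2190 + o(-14)) - 2865 = (2190 + 0) - 2865 = 2190 - 2865 = -675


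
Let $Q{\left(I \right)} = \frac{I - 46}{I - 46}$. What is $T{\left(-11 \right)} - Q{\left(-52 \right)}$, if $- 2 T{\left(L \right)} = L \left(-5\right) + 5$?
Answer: $-31$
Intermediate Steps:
$Q{\left(I \right)} = 1$ ($Q{\left(I \right)} = \frac{-46 + I}{-46 + I} = 1$)
$T{\left(L \right)} = - \frac{5}{2} + \frac{5 L}{2}$ ($T{\left(L \right)} = - \frac{L \left(-5\right) + 5}{2} = - \frac{- 5 L + 5}{2} = - \frac{5 - 5 L}{2} = - \frac{5}{2} + \frac{5 L}{2}$)
$T{\left(-11 \right)} - Q{\left(-52 \right)} = \left(- \frac{5}{2} + \frac{5}{2} \left(-11\right)\right) - 1 = \left(- \frac{5}{2} - \frac{55}{2}\right) - 1 = -30 - 1 = -31$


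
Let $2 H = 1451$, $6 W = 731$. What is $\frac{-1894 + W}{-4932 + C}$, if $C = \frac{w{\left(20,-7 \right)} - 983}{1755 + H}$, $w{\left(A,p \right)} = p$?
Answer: $\frac{4795483}{13347072} \approx 0.35929$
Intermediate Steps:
$W = \frac{731}{6}$ ($W = \frac{1}{6} \cdot 731 = \frac{731}{6} \approx 121.83$)
$H = \frac{1451}{2}$ ($H = \frac{1}{2} \cdot 1451 = \frac{1451}{2} \approx 725.5$)
$C = - \frac{180}{451}$ ($C = \frac{-7 - 983}{1755 + \frac{1451}{2}} = - \frac{990}{\frac{4961}{2}} = \left(-990\right) \frac{2}{4961} = - \frac{180}{451} \approx -0.39911$)
$\frac{-1894 + W}{-4932 + C} = \frac{-1894 + \frac{731}{6}}{-4932 - \frac{180}{451}} = - \frac{10633}{6 \left(- \frac{2224512}{451}\right)} = \left(- \frac{10633}{6}\right) \left(- \frac{451}{2224512}\right) = \frac{4795483}{13347072}$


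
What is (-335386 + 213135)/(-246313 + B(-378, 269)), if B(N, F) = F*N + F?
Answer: 122251/347726 ≈ 0.35157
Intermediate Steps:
B(N, F) = F + F*N
(-335386 + 213135)/(-246313 + B(-378, 269)) = (-335386 + 213135)/(-246313 + 269*(1 - 378)) = -122251/(-246313 + 269*(-377)) = -122251/(-246313 - 101413) = -122251/(-347726) = -122251*(-1/347726) = 122251/347726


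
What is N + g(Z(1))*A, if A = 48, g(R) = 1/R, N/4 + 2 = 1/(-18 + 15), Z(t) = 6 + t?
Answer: -52/21 ≈ -2.4762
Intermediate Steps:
N = -28/3 (N = -8 + 4/(-18 + 15) = -8 + 4/(-3) = -8 + 4*(-1/3) = -8 - 4/3 = -28/3 ≈ -9.3333)
g(R) = 1/R
N + g(Z(1))*A = -28/3 + 48/(6 + 1) = -28/3 + 48/7 = -52/21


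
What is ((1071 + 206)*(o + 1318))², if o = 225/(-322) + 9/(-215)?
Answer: 13561666445099176649281/4792792900 ≈ 2.8296e+12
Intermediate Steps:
o = -51273/69230 (o = 225*(-1/322) + 9*(-1/215) = -225/322 - 9/215 = -51273/69230 ≈ -0.74062)
((1071 + 206)*(o + 1318))² = ((1071 + 206)*(-51273/69230 + 1318))² = (1277*(91193867/69230))² = (116454568159/69230)² = 13561666445099176649281/4792792900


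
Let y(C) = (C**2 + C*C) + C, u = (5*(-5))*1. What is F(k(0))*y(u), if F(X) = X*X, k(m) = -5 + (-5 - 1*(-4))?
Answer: 44100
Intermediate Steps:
k(m) = -6 (k(m) = -5 + (-5 + 4) = -5 - 1 = -6)
u = -25 (u = -25*1 = -25)
F(X) = X**2
y(C) = C + 2*C**2 (y(C) = (C**2 + C**2) + C = 2*C**2 + C = C + 2*C**2)
F(k(0))*y(u) = (-6)**2*(-25*(1 + 2*(-25))) = 36*(-25*(1 - 50)) = 36*(-25*(-49)) = 36*1225 = 44100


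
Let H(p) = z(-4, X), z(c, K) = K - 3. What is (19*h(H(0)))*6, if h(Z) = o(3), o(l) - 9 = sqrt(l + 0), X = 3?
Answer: 1026 + 114*sqrt(3) ≈ 1223.5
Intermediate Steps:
z(c, K) = -3 + K
H(p) = 0 (H(p) = -3 + 3 = 0)
o(l) = 9 + sqrt(l) (o(l) = 9 + sqrt(l + 0) = 9 + sqrt(l))
h(Z) = 9 + sqrt(3)
(19*h(H(0)))*6 = (19*(9 + sqrt(3)))*6 = (171 + 19*sqrt(3))*6 = 1026 + 114*sqrt(3)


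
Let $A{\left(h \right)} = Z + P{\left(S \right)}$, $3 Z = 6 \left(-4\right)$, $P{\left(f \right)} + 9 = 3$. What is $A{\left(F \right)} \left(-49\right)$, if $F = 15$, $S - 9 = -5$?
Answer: $686$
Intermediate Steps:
$S = 4$ ($S = 9 - 5 = 4$)
$P{\left(f \right)} = -6$ ($P{\left(f \right)} = -9 + 3 = -6$)
$Z = -8$ ($Z = \frac{6 \left(-4\right)}{3} = \frac{1}{3} \left(-24\right) = -8$)
$A{\left(h \right)} = -14$ ($A{\left(h \right)} = -8 - 6 = -14$)
$A{\left(F \right)} \left(-49\right) = \left(-14\right) \left(-49\right) = 686$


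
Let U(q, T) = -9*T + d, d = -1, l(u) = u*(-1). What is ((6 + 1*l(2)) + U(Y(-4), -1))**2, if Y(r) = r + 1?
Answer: 144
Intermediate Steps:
l(u) = -u
Y(r) = 1 + r
U(q, T) = -1 - 9*T (U(q, T) = -9*T - 1 = -1 - 9*T)
((6 + 1*l(2)) + U(Y(-4), -1))**2 = ((6 + 1*(-1*2)) + (-1 - 9*(-1)))**2 = ((6 + 1*(-2)) + (-1 + 9))**2 = ((6 - 2) + 8)**2 = (4 + 8)**2 = 12**2 = 144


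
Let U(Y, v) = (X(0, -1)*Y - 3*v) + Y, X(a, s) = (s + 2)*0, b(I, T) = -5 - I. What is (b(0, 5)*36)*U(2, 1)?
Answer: 180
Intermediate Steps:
X(a, s) = 0 (X(a, s) = (2 + s)*0 = 0)
U(Y, v) = Y - 3*v (U(Y, v) = (0*Y - 3*v) + Y = (0 - 3*v) + Y = -3*v + Y = Y - 3*v)
(b(0, 5)*36)*U(2, 1) = ((-5 - 1*0)*36)*(2 - 3*1) = ((-5 + 0)*36)*(2 - 3) = -5*36*(-1) = -180*(-1) = 180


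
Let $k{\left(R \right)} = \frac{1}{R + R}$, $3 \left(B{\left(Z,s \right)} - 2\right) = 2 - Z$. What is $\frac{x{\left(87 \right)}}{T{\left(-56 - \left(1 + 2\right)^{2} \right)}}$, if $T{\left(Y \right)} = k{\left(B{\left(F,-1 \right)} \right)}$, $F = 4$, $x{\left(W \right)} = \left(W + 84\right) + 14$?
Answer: $\frac{1480}{3} \approx 493.33$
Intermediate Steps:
$x{\left(W \right)} = 98 + W$ ($x{\left(W \right)} = \left(84 + W\right) + 14 = 98 + W$)
$B{\left(Z,s \right)} = \frac{8}{3} - \frac{Z}{3}$ ($B{\left(Z,s \right)} = 2 + \frac{2 - Z}{3} = 2 - \left(- \frac{2}{3} + \frac{Z}{3}\right) = \frac{8}{3} - \frac{Z}{3}$)
$k{\left(R \right)} = \frac{1}{2 R}$
$T{\left(Y \right)} = \frac{3}{8}$ ($T{\left(Y \right)} = \frac{1}{2 \left(\frac{8}{3} - \frac{4}{3}\right)} = \frac{1}{2 \cdot \frac{4}{3}} = \frac{1}{2} \cdot \frac{3}{4} = \frac{3}{8}$)
$\frac{x{\left(87 \right)}}{T{\left(-56 - \left(1 + 2\right)^{2} \right)}} = \frac{98 + 87}{\frac{3}{8}} = 185 \cdot \frac{8}{3} = \frac{1480}{3}$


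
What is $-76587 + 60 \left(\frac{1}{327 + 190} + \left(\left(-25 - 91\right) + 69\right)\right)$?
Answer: $- \frac{41053359}{517} \approx -79407.0$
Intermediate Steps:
$-76587 + 60 \left(\frac{1}{327 + 190} + \left(\left(-25 - 91\right) + 69\right)\right) = -76587 + 60 \left(\frac{1}{517} + \left(-116 + 69\right)\right) = -76587 + 60 \left(\frac{1}{517} - 47\right) = -76587 + 60 \left(- \frac{24298}{517}\right) = -76587 - \frac{1457880}{517} = - \frac{41053359}{517}$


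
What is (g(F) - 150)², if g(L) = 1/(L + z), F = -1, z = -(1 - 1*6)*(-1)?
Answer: 811801/36 ≈ 22550.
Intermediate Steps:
z = -5 (z = -(1 - 6)*(-1) = -1*(-5)*(-1) = 5*(-1) = -5)
g(L) = 1/(-5 + L) (g(L) = 1/(L - 5) = 1/(-5 + L))
(g(F) - 150)² = (1/(-5 - 1) - 150)² = (1/(-6) - 150)² = (-⅙ - 150)² = (-901/6)² = 811801/36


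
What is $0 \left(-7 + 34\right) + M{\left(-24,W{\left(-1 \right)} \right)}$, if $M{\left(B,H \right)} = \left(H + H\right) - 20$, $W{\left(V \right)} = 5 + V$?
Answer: $-12$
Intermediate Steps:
$M{\left(B,H \right)} = -20 + 2 H$ ($M{\left(B,H \right)} = 2 H - 20 = -20 + 2 H$)
$0 \left(-7 + 34\right) + M{\left(-24,W{\left(-1 \right)} \right)} = 0 \left(-7 + 34\right) - \left(20 - 2 \left(5 - 1\right)\right) = 0 \cdot 27 + \left(-20 + 2 \cdot 4\right) = 0 + \left(-20 + 8\right) = 0 - 12 = -12$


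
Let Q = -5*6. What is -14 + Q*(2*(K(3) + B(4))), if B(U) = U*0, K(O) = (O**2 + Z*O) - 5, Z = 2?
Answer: -614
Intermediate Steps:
K(O) = -5 + O**2 + 2*O (K(O) = (O**2 + 2*O) - 5 = -5 + O**2 + 2*O)
B(U) = 0
Q = -30
-14 + Q*(2*(K(3) + B(4))) = -14 - 60*((-5 + 3**2 + 2*3) + 0) = -14 - 60*((-5 + 9 + 6) + 0) = -14 - 60*(10 + 0) = -14 - 60*10 = -14 - 30*20 = -14 - 600 = -614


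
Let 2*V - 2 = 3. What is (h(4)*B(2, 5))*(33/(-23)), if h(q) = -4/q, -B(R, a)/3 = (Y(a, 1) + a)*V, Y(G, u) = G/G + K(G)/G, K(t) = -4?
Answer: -1287/23 ≈ -55.957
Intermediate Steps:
Y(G, u) = 1 - 4/G (Y(G, u) = G/G - 4/G = 1 - 4/G)
V = 5/2 (V = 1 + (½)*3 = 1 + 3/2 = 5/2 ≈ 2.5000)
B(R, a) = -15*a/2 - 15*(-4 + a)/(2*a) (B(R, a) = -3*((-4 + a)/a + a)*5/2 = -3*(a + (-4 + a)/a)*5/2 = -3*(5*a/2 + 5*(-4 + a)/(2*a)) = -15*a/2 - 15*(-4 + a)/(2*a))
(h(4)*B(2, 5))*(33/(-23)) = ((-4/4)*(-15/2 + 30/5 - 15/2*5))*(33/(-23)) = ((-4*¼)*(-15/2 + 30*(⅕) - 75/2))*(33*(-1/23)) = -(-15/2 + 6 - 75/2)*(-33/23) = -1*(-39)*(-33/23) = 39*(-33/23) = -1287/23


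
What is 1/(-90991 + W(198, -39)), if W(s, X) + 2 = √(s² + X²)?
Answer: -30331/2759895108 - 5*√181/2759895108 ≈ -1.1014e-5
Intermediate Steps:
W(s, X) = -2 + √(X² + s²) (W(s, X) = -2 + √(s² + X²) = -2 + √(X² + s²))
1/(-90991 + W(198, -39)) = 1/(-90991 + (-2 + √((-39)² + 198²))) = 1/(-90991 + (-2 + √(1521 + 39204))) = 1/(-90991 + (-2 + √40725)) = 1/(-90991 + (-2 + 15*√181)) = 1/(-90993 + 15*√181)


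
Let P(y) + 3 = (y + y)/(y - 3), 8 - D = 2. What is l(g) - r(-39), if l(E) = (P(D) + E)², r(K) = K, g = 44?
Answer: 2064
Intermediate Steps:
D = 6 (D = 8 - 1*2 = 8 - 2 = 6)
P(y) = -3 + 2*y/(-3 + y) (P(y) = -3 + (y + y)/(y - 3) = -3 + (2*y)/(-3 + y) = -3 + 2*y/(-3 + y))
l(E) = (1 + E)² (l(E) = ((9 - 1*6)/(-3 + 6) + E)² = ((9 - 6)/3 + E)² = ((⅓)*3 + E)² = (1 + E)²)
l(g) - r(-39) = (1 + 44)² - 1*(-39) = 45² + 39 = 2025 + 39 = 2064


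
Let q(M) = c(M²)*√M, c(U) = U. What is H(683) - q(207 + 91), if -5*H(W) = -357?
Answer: 357/5 - 88804*√298 ≈ -1.5329e+6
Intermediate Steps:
H(W) = 357/5 (H(W) = -⅕*(-357) = 357/5)
q(M) = M^(5/2) (q(M) = M²*√M = M^(5/2))
H(683) - q(207 + 91) = 357/5 - (207 + 91)^(5/2) = 357/5 - 298^(5/2) = 357/5 - 88804*√298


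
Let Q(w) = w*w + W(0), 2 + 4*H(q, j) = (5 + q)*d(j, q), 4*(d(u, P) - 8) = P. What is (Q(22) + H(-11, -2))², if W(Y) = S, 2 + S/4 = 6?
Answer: 15468489/64 ≈ 2.4170e+5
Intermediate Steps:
S = 16 (S = -8 + 4*6 = -8 + 24 = 16)
d(u, P) = 8 + P/4
W(Y) = 16
H(q, j) = -½ + (5 + q)*(8 + q/4)/4 (H(q, j) = -½ + ((5 + q)*(8 + q/4))/4 = -½ + (5 + q)*(8 + q/4)/4)
Q(w) = 16 + w² (Q(w) = w*w + 16 = w² + 16 = 16 + w²)
(Q(22) + H(-11, -2))² = ((16 + 22²) + (19/2 + (1/16)*(-11)² + (37/16)*(-11)))² = ((16 + 484) + (19/2 + (1/16)*121 - 407/16))² = (500 + (19/2 + 121/16 - 407/16))² = (500 - 67/8)² = (3933/8)² = 15468489/64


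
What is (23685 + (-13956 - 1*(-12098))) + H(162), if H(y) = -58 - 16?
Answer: 21753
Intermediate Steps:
H(y) = -74
(23685 + (-13956 - 1*(-12098))) + H(162) = (23685 + (-13956 - 1*(-12098))) - 74 = (23685 + (-13956 + 12098)) - 74 = (23685 - 1858) - 74 = 21827 - 74 = 21753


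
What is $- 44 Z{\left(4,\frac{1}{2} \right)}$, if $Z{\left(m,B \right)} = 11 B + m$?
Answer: $-418$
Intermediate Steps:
$Z{\left(m,B \right)} = m + 11 B$
$- 44 Z{\left(4,\frac{1}{2} \right)} = - 44 \left(4 + \frac{11}{2}\right) = \left(-44\right) \frac{19}{2} = -418$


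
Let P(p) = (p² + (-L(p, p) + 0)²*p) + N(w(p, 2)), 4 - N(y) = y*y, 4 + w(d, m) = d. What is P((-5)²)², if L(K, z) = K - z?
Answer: 35344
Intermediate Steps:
w(d, m) = -4 + d
N(y) = 4 - y² (N(y) = 4 - y*y = 4 - y²)
P(p) = 4 + p² - (-4 + p)² (P(p) = (p² + (-(p - p) + 0)²*p) + (4 - (-4 + p)²) = (p² + (-1*0 + 0)²*p) + (4 - (-4 + p)²) = (p² + (0 + 0)²*p) + (4 - (-4 + p)²) = (p² + 0²*p) + (4 - (-4 + p)²) = (p² + 0*p) + (4 - (-4 + p)²) = (p² + 0) + (4 - (-4 + p)²) = p² + (4 - (-4 + p)²) = 4 + p² - (-4 + p)²)
P((-5)²)² = (-12 + 8*(-5)²)² = (-12 + 8*25)² = (-12 + 200)² = 188² = 35344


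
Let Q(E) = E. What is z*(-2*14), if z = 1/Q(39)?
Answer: -28/39 ≈ -0.71795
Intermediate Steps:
z = 1/39 ≈ 0.025641
z*(-2*14) = (-2*14)/39 = (1/39)*(-28) = -28/39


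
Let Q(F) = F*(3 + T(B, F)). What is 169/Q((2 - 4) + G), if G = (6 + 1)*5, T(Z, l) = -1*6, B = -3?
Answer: -169/99 ≈ -1.7071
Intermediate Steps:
T(Z, l) = -6
G = 35 (G = 7*5 = 35)
Q(F) = -3*F (Q(F) = F*(3 - 6) = F*(-3) = -3*F)
169/Q((2 - 4) + G) = 169/((-3*((2 - 4) + 35))) = 169/((-3*(-2 + 35))) = 169/((-3*33)) = 169/(-99) = 169*(-1/99) = -169/99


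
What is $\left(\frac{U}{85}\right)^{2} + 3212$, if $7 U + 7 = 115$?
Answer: $\frac{1137139964}{354025} \approx 3212.0$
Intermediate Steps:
$U = \frac{108}{7}$ ($U = -1 + \frac{1}{7} \cdot 115 = -1 + \frac{115}{7} = \frac{108}{7} \approx 15.429$)
$\left(\frac{U}{85}\right)^{2} + 3212 = \left(\frac{108}{7 \cdot 85}\right)^{2} + 3212 = \left(\frac{108}{7} \cdot \frac{1}{85}\right)^{2} + 3212 = \left(\frac{108}{595}\right)^{2} + 3212 = \frac{11664}{354025} + 3212 = \frac{1137139964}{354025}$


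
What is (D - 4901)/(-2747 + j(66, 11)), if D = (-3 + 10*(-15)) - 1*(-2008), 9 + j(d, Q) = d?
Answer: 1523/1345 ≈ 1.1323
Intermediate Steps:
j(d, Q) = -9 + d
D = 1855 (D = (-3 - 150) + 2008 = -153 + 2008 = 1855)
(D - 4901)/(-2747 + j(66, 11)) = (1855 - 4901)/(-2747 + (-9 + 66)) = -3046/(-2747 + 57) = -3046/(-2690) = -3046*(-1/2690) = 1523/1345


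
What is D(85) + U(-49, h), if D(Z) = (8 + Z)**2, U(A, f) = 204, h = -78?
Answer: 8853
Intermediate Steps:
D(85) + U(-49, h) = (8 + 85)**2 + 204 = 93**2 + 204 = 8649 + 204 = 8853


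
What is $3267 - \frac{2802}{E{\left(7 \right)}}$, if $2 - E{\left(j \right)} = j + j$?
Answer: $\frac{7001}{2} \approx 3500.5$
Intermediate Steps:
$E{\left(j \right)} = 2 - 2 j$ ($E{\left(j \right)} = 2 - \left(j + j\right) = 2 - 2 j$)
$3267 - \frac{2802}{E{\left(7 \right)}} = 3267 - \frac{2802}{2 - 14} = 3267 - \frac{2802}{-12} = 3267 - - \frac{467}{2} = 3267 + \frac{467}{2} = \frac{7001}{2}$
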